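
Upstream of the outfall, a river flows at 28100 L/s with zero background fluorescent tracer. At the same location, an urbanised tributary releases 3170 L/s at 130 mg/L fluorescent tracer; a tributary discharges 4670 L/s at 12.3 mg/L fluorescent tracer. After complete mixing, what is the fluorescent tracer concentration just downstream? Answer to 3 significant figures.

13.1 mg/L

After mixing, C = (28100·0 + 3170·130.0 + 4670·12.30) / 35940 = 469500/35940 = 13.06 mg/L.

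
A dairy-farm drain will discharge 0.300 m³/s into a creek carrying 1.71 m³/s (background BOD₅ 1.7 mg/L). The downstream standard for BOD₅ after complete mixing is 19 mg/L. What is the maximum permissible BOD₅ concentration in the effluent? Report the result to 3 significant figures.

At the limit, (Qr·Cr + Qe·Cₑ)/(Qr + Qe) = 19:
Cₑ = (2.010·19 − 1.710·1.700) / 0.3000 = 117.6 mg/L.

118 mg/L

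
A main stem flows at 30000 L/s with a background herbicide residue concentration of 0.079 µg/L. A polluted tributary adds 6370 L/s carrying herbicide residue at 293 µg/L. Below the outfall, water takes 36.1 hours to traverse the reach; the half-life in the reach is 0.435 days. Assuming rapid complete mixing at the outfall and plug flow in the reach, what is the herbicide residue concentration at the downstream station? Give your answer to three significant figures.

Mass balance: C = (30000·0.07900 + 6370·293.0) / 36370 = 1869000/36370 = 51.38 µg/L.
Half-life 0.435 d → k = ln 2 / 0.435 = 1.593 d⁻¹.
First-order decay: C = 51.38·exp(−k·t) = 51.38·0.09101 = 4.676 µg/L.

4.68 µg/L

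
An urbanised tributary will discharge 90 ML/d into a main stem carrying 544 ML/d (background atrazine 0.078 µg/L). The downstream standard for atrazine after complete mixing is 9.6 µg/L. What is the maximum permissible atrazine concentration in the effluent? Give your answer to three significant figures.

At the limit, (Qr·Cr + Qe·Cₑ)/(Qr + Qe) = 9.6:
Cₑ = (634.0·9.6 − 544.0·0.07800) / 90.00 = 67.16 µg/L.

67.2 µg/L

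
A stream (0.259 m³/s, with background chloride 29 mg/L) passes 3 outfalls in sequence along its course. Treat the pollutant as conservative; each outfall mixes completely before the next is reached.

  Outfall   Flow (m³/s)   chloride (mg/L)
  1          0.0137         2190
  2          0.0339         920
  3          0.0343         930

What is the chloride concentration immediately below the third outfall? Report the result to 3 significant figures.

295 mg/L

Outfall 1: combined Q = 0.2727 m³/s; C = (0.2590·29.00 + 0.01370·2190)/0.2727 = 137.6 mg/L.
Outfall 2: combined Q = 0.3066 m³/s; C = (0.2727·137.6 + 0.03390·920.0)/0.3066 = 224.1 mg/L.
Outfall 3: combined Q = 0.3409 m³/s; C = (0.3066·224.1 + 0.03430·930.0)/0.3409 = 295.1 mg/L.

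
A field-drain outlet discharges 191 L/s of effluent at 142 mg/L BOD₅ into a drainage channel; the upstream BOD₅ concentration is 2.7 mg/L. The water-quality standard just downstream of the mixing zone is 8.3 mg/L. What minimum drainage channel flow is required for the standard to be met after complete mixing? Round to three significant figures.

4560 L/s

Set C_mix = 8.3: (Q·2.700 + 191.0·142.0) / (Q + 191.0) = 8.3
→ Q = 191.0·(142.0 − 8.3)/(8.3 − 2.700) = 4560 L/s.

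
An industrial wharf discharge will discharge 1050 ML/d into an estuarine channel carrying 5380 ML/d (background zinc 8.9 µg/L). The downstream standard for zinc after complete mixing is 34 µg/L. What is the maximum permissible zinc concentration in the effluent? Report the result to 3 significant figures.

163 µg/L

At the limit, (Qr·Cr + Qe·Cₑ)/(Qr + Qe) = 34:
Cₑ = (6430·34 − 5380·8.900) / 1050 = 162.6 µg/L.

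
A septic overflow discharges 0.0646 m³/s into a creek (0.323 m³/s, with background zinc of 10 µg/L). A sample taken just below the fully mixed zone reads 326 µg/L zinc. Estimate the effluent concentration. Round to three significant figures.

1910 µg/L

Mass balance: 0.3230·10.00 + 0.06460·Cₑ = 0.3876·326.0
→ Cₑ = (0.3876·326.0 − 0.3230·10.00) / 0.06460 = 1906 µg/L.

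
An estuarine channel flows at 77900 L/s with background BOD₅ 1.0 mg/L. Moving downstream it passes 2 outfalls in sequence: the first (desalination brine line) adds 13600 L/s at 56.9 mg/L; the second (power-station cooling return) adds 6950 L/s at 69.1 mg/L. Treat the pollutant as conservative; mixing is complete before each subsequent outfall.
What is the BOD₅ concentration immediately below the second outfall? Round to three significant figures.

Below outfall 1: Q → 91500 L/s, C = (77900·1.000 + 13600·56.90)/91500 = 9.309 mg/L.
Below outfall 2: Q → 98450 L/s, C = (91500·9.309 + 6950·69.10)/98450 = 13.53 mg/L.

13.5 mg/L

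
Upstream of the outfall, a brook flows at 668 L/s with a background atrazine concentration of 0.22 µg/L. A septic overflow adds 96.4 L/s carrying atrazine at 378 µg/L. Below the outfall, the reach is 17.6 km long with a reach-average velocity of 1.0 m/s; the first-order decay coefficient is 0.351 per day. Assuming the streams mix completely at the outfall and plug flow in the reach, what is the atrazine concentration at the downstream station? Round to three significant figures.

Mass balance: C = (668.0·0.2200 + 96.40·378.0) / 764.4 = 36590/764.4 = 47.86 µg/L.
Travel time t = 17.6·1000 / 1.0 = 17600 s = 4.889 h.
Applying C = C₀e^(−kt): 47.86 × 0.9310 = 44.56 µg/L.

44.6 µg/L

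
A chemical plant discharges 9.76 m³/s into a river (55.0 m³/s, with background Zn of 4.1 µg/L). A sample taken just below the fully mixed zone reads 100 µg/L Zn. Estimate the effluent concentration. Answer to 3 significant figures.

640 µg/L

Mass balance: 55.00·4.100 + 9.760·Cₑ = 64.76·100.0
→ Cₑ = (64.76·100.0 − 55.00·4.100) / 9.760 = 640.4 µg/L.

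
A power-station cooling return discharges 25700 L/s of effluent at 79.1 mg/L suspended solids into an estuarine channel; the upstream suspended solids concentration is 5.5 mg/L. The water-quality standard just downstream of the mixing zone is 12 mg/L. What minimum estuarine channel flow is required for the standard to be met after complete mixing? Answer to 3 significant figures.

265000 L/s

Set C_mix = 12: (Q·5.500 + 25700·79.10) / (Q + 25700) = 12
→ Q = 25700·(79.10 − 12)/(12 − 5.500) = 265300 L/s.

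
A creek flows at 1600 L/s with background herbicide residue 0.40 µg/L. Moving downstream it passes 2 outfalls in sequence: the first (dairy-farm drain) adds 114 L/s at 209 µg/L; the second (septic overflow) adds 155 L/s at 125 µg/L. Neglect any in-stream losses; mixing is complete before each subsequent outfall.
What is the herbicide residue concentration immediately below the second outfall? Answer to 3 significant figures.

23.5 µg/L

Below outfall 1: Q → 1714 L/s, C = (1600·0.4000 + 114.0·209.0)/1714 = 14.27 µg/L.
Below outfall 2: Q → 1869 L/s, C = (1714·14.27 + 155.0·125.0)/1869 = 23.46 µg/L.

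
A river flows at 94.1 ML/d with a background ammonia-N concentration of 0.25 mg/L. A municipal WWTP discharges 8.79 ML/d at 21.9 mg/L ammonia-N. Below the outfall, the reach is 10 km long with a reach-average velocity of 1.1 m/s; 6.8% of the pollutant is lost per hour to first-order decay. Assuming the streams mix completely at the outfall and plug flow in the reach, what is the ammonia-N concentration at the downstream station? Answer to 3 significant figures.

Mass balance: C = (94.10·0.2500 + 8.790·21.90) / 102.9 = 216.0/102.9 = 2.100 mg/L.
Travel time t = 10·1000 / 1.1 = 9091 s = 2.525 h.
6.8%/h lost → k = −ln(1 − 0.068) = 0.07042 h⁻¹.
Decay over the reach: 2.100·exp(−kt) = 2.100·0.8371 = 1.758 mg/L.

1.76 mg/L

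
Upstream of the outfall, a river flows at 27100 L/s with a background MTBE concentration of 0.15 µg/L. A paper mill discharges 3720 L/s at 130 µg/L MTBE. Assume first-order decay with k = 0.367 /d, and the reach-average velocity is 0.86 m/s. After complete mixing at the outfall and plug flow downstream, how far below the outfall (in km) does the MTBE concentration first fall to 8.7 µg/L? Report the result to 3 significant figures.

After mixing, C = (27100·0.1500 + 3720·130.0) / 30820 = 487700/30820 = 15.82 µg/L.
Set 15.82·exp(−k·t) = 8.7 → t = ln(15.82/8.7)/k = 140800 s = 39.12 h.
Distance = v·t = 0.86·140800 = 121100 m = 121.1 km.

121 km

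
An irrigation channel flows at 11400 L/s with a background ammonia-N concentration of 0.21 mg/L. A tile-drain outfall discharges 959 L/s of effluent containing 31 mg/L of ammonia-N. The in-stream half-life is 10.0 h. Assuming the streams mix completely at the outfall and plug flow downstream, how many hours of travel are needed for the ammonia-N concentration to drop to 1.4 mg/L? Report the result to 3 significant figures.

8.93 h

Mass balance: C = (11400·0.2100 + 959.0·31.00) / 12360 = 32120/12360 = 2.599 mg/L.
Half-life 10.0 h → k = ln 2 / 10.0 = 0.06931 h⁻¹ = 1.664 d⁻¹.
2.599·exp(−k·t) = 1.4 → t = ln(2.599/1.4)/k = 32130 s = 8.926 h.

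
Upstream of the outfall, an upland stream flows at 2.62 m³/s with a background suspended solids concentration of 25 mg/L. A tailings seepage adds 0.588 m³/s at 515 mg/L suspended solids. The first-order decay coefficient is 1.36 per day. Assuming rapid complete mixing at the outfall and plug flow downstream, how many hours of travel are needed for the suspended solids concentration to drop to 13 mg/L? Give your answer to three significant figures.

38.4 h

Mass balance: C = (2.620·25.00 + 0.5880·515.0) / 3.208 = 368.3/3.208 = 114.8 mg/L.
114.8·exp(−k·t) = 13 → t = ln(114.8/13)/k = 138400 s = 38.44 h.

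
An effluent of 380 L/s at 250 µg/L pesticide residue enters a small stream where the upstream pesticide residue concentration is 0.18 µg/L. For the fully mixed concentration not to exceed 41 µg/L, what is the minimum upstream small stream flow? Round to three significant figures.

1950 L/s

Set C_mix = 41: (Q·0.1800 + 380.0·250.0) / (Q + 380.0) = 41
→ Q = 380.0·(250.0 − 41)/(41 − 0.1800) = 1946 L/s.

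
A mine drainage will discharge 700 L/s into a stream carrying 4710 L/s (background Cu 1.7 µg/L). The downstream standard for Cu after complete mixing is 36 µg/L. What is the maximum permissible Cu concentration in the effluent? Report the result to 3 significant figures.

267 µg/L

At the limit, (Qr·Cr + Qe·Cₑ)/(Qr + Qe) = 36:
Cₑ = (5410·36 − 4710·1.700) / 700.0 = 266.8 µg/L.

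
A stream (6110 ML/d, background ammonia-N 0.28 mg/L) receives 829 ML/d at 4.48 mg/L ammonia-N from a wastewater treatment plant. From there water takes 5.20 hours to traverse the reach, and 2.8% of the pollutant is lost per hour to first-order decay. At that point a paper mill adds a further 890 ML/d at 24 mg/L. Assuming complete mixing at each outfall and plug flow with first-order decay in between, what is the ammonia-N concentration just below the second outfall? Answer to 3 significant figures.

Flow-weighted average: C = (6110·0.2800 + 829.0·4.480) / 6939 = 5425/6939 = 0.7818 mg/L; combined flow 6939 ML/d.
2.8%/h lost → k = −ln(1 − 0.028) = 0.02840 h⁻¹.
Applying C = C₀e^(−kt): 0.7818 × 0.8627 = 0.6744 mg/L.
At the second outfall, C = (6939·0.6744 + 890.0·24.00) / (6939 + 890.0) = 3.326 mg/L.

3.33 mg/L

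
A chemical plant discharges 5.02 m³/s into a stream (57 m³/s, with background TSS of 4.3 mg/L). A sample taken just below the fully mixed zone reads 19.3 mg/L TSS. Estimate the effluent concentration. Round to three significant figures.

190 mg/L

Mass balance: 57.00·4.300 + 5.020·Cₑ = 62.02·19.30
→ Cₑ = (62.02·19.30 − 57.00·4.300) / 5.020 = 189.6 mg/L.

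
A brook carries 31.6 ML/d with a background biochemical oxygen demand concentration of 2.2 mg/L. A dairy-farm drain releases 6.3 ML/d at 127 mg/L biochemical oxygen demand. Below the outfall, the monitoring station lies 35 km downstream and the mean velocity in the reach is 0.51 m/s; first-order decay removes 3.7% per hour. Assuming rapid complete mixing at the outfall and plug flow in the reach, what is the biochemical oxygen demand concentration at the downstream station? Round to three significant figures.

11.2 mg/L

Mass balance: C = (31.60·2.200 + 6.300·127.0) / 37.90 = 869.6/37.90 = 22.95 mg/L.
Travel time t = 35·1000 / 0.51 = 68630 s = 19.06 h.
3.7%/h lost → k = −ln(1 − 0.037) = 0.03770 h⁻¹.
After decay, C = 22.95 × e^(−kt) = 22.95 × 0.4874 = 11.18 mg/L.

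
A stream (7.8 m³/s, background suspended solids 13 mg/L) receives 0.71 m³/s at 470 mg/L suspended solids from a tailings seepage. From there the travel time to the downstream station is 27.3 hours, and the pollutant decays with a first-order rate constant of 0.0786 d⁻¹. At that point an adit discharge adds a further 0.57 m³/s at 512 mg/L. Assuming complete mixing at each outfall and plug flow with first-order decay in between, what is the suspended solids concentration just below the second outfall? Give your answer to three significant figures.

76.0 mg/L

Mixed concentration C = ΣQC/ΣQ = (7.800·13.00 + 0.7100·470.0) / 8.510 = 435.1/8.510 = 51.13 mg/L; combined flow 8.510 m³/s.
After decay, C = 51.13 × e^(−kt) = 51.13 × 0.9145 = 46.76 mg/L.
Second outfall: C = (8.510·46.76 + 0.5700·512.0)/9.080 = 75.96 mg/L.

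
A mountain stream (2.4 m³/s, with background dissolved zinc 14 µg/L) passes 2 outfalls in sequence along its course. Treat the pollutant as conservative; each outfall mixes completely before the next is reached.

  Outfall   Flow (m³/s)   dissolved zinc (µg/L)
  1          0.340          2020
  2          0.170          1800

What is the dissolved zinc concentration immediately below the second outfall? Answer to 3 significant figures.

Outfall 1: combined Q = 2.740 m³/s; C = (2.400·14.00 + 0.3400·2020)/2.740 = 262.9 µg/L.
Outfall 2: combined Q = 2.910 m³/s; C = (2.740·262.9 + 0.1700·1800)/2.910 = 352.7 µg/L.

353 µg/L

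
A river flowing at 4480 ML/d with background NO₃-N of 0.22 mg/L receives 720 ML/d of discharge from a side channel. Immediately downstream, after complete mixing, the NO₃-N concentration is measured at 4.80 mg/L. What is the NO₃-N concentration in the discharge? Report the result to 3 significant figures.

33.3 mg/L

Mass balance: 4480·0.2200 + 720.0·Cₑ = 5200·4.800
→ Cₑ = (5200·4.800 − 4480·0.2200) / 720.0 = 33.30 mg/L.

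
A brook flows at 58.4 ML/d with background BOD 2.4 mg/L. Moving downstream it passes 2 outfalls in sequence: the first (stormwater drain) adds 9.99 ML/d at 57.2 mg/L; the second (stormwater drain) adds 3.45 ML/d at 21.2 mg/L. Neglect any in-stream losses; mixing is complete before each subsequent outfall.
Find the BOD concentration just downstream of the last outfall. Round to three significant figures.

Below outfall 1: Q → 68.39 ML/d, C = (58.40·2.400 + 9.990·57.20)/68.39 = 10.40 mg/L.
Below outfall 2: Q → 71.84 ML/d, C = (68.39·10.40 + 3.450·21.20)/71.84 = 10.92 mg/L.

10.9 mg/L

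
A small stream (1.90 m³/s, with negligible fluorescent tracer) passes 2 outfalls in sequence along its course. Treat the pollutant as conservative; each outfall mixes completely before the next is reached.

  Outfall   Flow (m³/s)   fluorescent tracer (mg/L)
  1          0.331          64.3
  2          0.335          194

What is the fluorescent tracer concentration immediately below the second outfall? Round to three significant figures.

Outfall 1: combined Q = 2.231 m³/s; C = (1.900·0 + 0.3310·64.30)/2.231 = 9.540 mg/L.
Outfall 2: combined Q = 2.566 m³/s; C = (2.231·9.540 + 0.3350·194.0)/2.566 = 33.62 mg/L.

33.6 mg/L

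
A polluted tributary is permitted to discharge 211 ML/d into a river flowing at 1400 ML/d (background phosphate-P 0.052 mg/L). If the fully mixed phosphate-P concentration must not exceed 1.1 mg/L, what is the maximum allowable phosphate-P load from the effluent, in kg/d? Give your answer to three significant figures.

Mass balance at the limit: 1400·0.05200 + 211.0·Cₑ = 1611·1.1 → Cₑ = 8.054 mg/L.
211.0 ML/d = 2.442 m³/s. Load = 2.442 m³/s × 8.054 g/m³ × 86 400 s/d = 1699 kg/d.

1700 kg/d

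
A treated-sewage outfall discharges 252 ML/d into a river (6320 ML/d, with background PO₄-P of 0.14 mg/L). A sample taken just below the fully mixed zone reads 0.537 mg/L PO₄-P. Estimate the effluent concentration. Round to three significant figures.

Mass balance: 6320·0.1400 + 252.0·Cₑ = 6572·0.5370
→ Cₑ = (6572·0.5370 − 6320·0.1400) / 252.0 = 10.49 mg/L.

10.5 mg/L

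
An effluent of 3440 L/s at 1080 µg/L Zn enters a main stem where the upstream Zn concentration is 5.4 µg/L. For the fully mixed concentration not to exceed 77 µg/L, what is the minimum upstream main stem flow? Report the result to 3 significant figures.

Set C_mix = 77: (Q·5.400 + 3440·1080) / (Q + 3440) = 77
→ Q = 3440·(1080 − 77)/(77 − 5.400) = 48190 L/s.

48200 L/s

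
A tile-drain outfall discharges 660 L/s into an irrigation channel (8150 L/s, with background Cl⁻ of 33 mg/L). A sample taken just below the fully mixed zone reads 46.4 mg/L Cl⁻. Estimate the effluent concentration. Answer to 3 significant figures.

212 mg/L

Mass balance: 8150·33.00 + 660.0·Cₑ = 8810·46.40
→ Cₑ = (8810·46.40 − 8150·33.00) / 660.0 = 211.9 mg/L.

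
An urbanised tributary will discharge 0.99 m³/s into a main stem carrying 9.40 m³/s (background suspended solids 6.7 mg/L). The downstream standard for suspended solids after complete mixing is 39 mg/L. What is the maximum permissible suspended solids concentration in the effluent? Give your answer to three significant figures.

346 mg/L

At the limit, (Qr·Cr + Qe·Cₑ)/(Qr + Qe) = 39:
Cₑ = (10.39·39 − 9.400·6.700) / 0.9900 = 345.7 mg/L.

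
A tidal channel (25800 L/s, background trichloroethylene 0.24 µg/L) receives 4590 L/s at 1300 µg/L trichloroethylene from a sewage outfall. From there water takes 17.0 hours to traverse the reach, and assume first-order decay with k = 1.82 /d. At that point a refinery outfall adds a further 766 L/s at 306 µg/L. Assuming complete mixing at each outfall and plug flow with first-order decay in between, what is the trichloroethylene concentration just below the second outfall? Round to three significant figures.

Flow-weighted average: C = (25800·0.2400 + 4590·1300) / 30390 = 5973000/30390 = 196.6 µg/L; combined flow 30390 L/s.
Decay over the reach: 196.6·exp(−kt) = 196.6·0.2755 = 54.15 µg/L.
At the second outfall, C = (30390·54.15 + 766.0·306.0) / (30390 + 766.0) = 60.34 µg/L.

60.3 µg/L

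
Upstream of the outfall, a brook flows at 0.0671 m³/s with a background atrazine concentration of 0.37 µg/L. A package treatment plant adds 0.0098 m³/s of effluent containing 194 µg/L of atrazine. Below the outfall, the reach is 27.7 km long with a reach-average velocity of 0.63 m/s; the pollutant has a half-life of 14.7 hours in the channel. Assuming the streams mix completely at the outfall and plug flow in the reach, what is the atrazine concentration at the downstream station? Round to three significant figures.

Conservation of mass: C = (0.06710·0.3700 + 0.009800·194.0) / 0.07690 = 1.926/0.07690 = 25.05 µg/L.
Travel time t = 27.7·1000 / 0.63 = 43970 s = 12.21 h.
Half-life 14.7 h → k = ln 2 / 14.7 = 0.04715 h⁻¹ = 1.132 d⁻¹.
Applying C = C₀e^(−kt): 25.05 × 0.5622 = 14.08 µg/L.

14.1 µg/L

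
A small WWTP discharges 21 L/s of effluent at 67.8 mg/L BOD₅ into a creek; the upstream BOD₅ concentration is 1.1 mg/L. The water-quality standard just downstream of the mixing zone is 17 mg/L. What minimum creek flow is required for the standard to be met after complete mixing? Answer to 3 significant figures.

Set C_mix = 17: (Q·1.100 + 21.00·67.80) / (Q + 21.00) = 17
→ Q = 21.00·(67.80 − 17)/(17 − 1.100) = 67.09 L/s.

67.1 L/s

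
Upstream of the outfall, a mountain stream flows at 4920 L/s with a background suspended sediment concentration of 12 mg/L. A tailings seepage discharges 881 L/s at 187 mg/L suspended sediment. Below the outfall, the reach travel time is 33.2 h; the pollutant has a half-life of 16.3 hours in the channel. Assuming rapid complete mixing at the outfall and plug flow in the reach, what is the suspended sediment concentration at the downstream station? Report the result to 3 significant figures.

9.40 mg/L

Flow-weighted average: C = (4920·12.00 + 881.0·187.0) / 5801 = 223800/5801 = 38.58 mg/L.
Half-life 16.3 h → k = ln 2 / 16.3 = 0.04252 h⁻¹ = 1.021 d⁻¹.
Applying C = C₀e^(−kt): 38.58 × 0.2437 = 9.401 mg/L.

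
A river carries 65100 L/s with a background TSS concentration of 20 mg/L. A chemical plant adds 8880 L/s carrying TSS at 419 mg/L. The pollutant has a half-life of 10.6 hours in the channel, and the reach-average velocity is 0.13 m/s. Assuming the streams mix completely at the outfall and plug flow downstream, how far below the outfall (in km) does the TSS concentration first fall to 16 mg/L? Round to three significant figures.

10.3 km

Mass balance: C = (65100·20.00 + 8880·419.0) / 73980 = 5023000/73980 = 67.89 mg/L.
Half-life 10.6 h → k = ln 2 / 10.6 = 0.06539 h⁻¹ = 1.569 d⁻¹.
Set 67.89·exp(−k·t) = 16 → t = ln(67.89/16)/k = 79570 s = 22.10 h.
Distance = v·t = 0.13·79570 = 10340 m = 10.34 km.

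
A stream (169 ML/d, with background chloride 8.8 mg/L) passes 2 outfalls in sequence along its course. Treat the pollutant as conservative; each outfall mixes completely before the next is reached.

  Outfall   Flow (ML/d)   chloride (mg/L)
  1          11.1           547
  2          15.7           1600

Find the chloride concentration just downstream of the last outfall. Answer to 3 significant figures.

167 mg/L

Below outfall 1: Q → 180.1 ML/d, C = (169.0·8.800 + 11.10·547.0)/180.1 = 41.97 mg/L.
Below outfall 2: Q → 195.8 ML/d, C = (180.1·41.97 + 15.70·1600)/195.8 = 166.9 mg/L.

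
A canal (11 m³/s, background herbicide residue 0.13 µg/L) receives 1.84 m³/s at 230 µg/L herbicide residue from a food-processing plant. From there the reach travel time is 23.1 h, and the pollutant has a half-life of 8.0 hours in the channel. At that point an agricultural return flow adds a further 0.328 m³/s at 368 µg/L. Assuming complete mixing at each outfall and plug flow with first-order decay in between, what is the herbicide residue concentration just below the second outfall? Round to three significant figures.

13.5 µg/L

Flow-weighted average: C = (11.00·0.1300 + 1.840·230.0) / 12.84 = 424.6/12.84 = 33.07 µg/L; combined flow 12.84 m³/s.
Half-life 8.0 h → k = ln 2 / 8.0 = 0.08664 h⁻¹ = 2.079 d⁻¹.
After decay, C = 33.07 × e^(−kt) = 33.07 × 0.1351 = 4.469 µg/L.
At the second outfall, C = (12.84·4.469 + 0.3280·368.0) / (12.84 + 0.3280) = 13.52 µg/L.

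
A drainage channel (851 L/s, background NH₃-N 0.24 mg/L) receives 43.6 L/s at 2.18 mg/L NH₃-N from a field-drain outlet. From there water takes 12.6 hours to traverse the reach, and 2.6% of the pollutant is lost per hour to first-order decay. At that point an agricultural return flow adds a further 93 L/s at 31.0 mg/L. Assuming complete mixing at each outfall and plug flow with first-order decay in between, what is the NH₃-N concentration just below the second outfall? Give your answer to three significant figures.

Conservation of mass: C = (851.0·0.2400 + 43.60·2.180) / 894.6 = 299.3/894.6 = 0.3345 mg/L; combined flow 894.6 L/s.
2.6%/h lost → k = −ln(1 − 0.026) = 0.02634 h⁻¹.
Applying C = C₀e^(−kt): 0.3345 × 0.7175 = 0.2401 mg/L.
At the second outfall, C = (894.6·0.2401 + 93.00·31.00) / (894.6 + 93.00) = 3.137 mg/L.

3.14 mg/L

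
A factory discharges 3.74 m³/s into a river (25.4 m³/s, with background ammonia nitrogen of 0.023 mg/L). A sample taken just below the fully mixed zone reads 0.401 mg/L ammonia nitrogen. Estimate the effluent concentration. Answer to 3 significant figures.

2.97 mg/L

Mass balance: 25.40·0.02300 + 3.740·Cₑ = 29.14·0.4010
→ Cₑ = (29.14·0.4010 − 25.40·0.02300) / 3.740 = 2.968 mg/L.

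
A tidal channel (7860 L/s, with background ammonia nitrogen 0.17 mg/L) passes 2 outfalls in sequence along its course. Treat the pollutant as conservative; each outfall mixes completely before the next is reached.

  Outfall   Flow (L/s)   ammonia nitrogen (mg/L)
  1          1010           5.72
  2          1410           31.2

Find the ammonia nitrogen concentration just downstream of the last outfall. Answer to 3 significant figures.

4.97 mg/L

Below outfall 1: Q → 8870 L/s, C = (7860·0.1700 + 1010·5.720)/8870 = 0.8020 mg/L.
Below outfall 2: Q → 10280 L/s, C = (8870·0.8020 + 1410·31.20)/10280 = 4.971 mg/L.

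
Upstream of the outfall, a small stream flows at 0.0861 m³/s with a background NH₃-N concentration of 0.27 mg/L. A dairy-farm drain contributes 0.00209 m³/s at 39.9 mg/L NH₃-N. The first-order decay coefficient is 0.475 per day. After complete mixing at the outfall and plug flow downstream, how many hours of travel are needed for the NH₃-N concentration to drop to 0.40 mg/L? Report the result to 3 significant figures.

55.9 h

Mixed concentration C = ΣQC/ΣQ = (0.08610·0.2700 + 0.002090·39.90) / 0.08819 = 0.1066/0.08819 = 1.209 mg/L.
1.209·exp(−k·t) = 0.40 → t = ln(1.209/0.40)/k = 201200 s = 55.89 h.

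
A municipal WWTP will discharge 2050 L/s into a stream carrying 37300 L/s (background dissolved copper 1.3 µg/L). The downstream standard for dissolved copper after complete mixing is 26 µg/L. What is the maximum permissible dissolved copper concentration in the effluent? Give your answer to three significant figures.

475 µg/L

At the limit, (Qr·Cr + Qe·Cₑ)/(Qr + Qe) = 26:
Cₑ = (39350·26 − 37300·1.300) / 2050 = 475.4 µg/L.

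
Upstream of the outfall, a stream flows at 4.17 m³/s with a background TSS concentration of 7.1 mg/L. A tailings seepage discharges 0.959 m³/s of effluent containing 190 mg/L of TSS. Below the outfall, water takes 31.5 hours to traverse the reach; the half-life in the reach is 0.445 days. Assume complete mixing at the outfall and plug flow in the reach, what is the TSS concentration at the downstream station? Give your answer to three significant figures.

After mixing, C = (4.170·7.100 + 0.9590·190.0) / 5.129 = 211.8/5.129 = 41.30 mg/L.
Half-life 0.445 d → k = ln 2 / 0.445 = 1.558 d⁻¹.
Applying C = C₀e^(−kt): 41.30 × 0.1295 = 5.346 mg/L.

5.35 mg/L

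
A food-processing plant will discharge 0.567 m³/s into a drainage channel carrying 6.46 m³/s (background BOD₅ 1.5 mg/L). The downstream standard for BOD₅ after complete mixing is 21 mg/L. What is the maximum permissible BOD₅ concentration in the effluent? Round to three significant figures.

At the limit, (Qr·Cr + Qe·Cₑ)/(Qr + Qe) = 21:
Cₑ = (7.027·21 − 6.460·1.500) / 0.5670 = 243.2 mg/L.

243 mg/L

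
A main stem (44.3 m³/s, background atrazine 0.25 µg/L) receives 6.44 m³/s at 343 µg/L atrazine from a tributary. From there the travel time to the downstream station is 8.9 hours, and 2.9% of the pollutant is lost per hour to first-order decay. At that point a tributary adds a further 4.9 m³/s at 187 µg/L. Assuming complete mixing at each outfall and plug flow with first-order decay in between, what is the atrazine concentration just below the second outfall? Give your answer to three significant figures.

Mass balance: C = (44.30·0.2500 + 6.440·343.0) / 50.74 = 2220/50.74 = 43.75 µg/L; combined flow 50.74 m³/s.
2.9%/h lost → k = −ln(1 − 0.029) = 0.02943 h⁻¹.
Decay over the reach: 43.75·exp(−kt) = 43.75·0.7696 = 33.67 µg/L.
Second outfall: C = (50.74·33.67 + 4.900·187.0)/55.64 = 47.17 µg/L.

47.2 µg/L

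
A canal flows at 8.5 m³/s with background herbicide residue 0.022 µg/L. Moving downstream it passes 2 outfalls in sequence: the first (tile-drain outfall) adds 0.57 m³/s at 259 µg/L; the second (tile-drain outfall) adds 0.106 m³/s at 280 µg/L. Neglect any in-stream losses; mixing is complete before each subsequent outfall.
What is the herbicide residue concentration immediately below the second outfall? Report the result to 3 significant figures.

After outfall 1: Q = 8.500 + 0.5700 = 9.070 m³/s; C = (8.500·0.02200 + 0.5700·259.0)/9.070 = 16.30 µg/L.
After outfall 2: Q = 9.070 + 0.1060 = 9.176 m³/s; C = (9.070·16.30 + 0.1060·280.0)/9.176 = 19.34 µg/L.

19.3 µg/L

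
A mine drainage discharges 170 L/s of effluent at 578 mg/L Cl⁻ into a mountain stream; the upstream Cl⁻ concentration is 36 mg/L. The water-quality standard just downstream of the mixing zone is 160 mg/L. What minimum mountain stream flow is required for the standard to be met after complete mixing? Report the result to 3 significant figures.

573 L/s

Set C_mix = 160: (Q·36.00 + 170.0·578.0) / (Q + 170.0) = 160
→ Q = 170.0·(578.0 − 160)/(160 − 36.00) = 573.1 L/s.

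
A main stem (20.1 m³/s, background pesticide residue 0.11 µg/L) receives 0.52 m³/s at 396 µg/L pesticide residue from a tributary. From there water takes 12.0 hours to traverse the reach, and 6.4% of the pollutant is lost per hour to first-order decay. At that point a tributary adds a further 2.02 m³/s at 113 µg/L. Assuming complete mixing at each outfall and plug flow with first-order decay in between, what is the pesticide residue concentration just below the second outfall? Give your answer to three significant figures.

Flow-weighted average: C = (20.10·0.1100 + 0.5200·396.0) / 20.62 = 208.1/20.62 = 10.09 µg/L; combined flow 20.62 m³/s.
6.4%/h lost → k = −ln(1 − 0.064) = 0.06614 h⁻¹.
After decay, C = 10.09 × e^(−kt) = 10.09 × 0.4522 = 4.564 µg/L.
At the second outfall, C = (20.62·4.564 + 2.020·113.0) / (20.62 + 2.020) = 14.24 µg/L.

14.2 µg/L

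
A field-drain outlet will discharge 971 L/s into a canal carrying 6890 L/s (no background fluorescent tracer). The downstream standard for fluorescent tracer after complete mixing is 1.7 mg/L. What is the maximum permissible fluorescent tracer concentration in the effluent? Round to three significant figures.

13.8 mg/L

At the limit, (Qr·Cr + Qe·Cₑ)/(Qr + Qe) = 1.7:
Cₑ = (7861·1.7 − 6890·0) / 971.0 = 13.76 mg/L.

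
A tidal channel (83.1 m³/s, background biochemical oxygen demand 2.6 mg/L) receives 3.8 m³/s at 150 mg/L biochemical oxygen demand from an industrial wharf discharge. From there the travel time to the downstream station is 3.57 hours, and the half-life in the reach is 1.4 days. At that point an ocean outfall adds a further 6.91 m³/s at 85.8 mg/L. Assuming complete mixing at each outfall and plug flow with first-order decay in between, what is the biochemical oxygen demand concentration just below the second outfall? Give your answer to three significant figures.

After mixing, C = (83.10·2.600 + 3.800·150.0) / 86.90 = 786.1/86.90 = 9.046 mg/L; combined flow 86.90 m³/s.
Half-life 1.4 d → k = ln 2 / 1.4 = 0.4951 d⁻¹.
First-order decay: C = 9.046·exp(−k·t) = 9.046·0.9290 = 8.403 mg/L.
At the second outfall, C = (86.90·8.403 + 6.910·85.80) / (86.90 + 6.910) = 14.10 mg/L.

14.1 mg/L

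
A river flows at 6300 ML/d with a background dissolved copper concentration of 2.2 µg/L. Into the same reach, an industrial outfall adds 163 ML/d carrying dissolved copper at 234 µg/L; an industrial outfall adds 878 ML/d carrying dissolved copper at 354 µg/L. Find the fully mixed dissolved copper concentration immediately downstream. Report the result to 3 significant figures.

49.4 µg/L

Conservation of mass: C = (6300·2.200 + 163.0·234.0 + 878.0·354.0) / 7341 = 362800/7341 = 49.42 µg/L.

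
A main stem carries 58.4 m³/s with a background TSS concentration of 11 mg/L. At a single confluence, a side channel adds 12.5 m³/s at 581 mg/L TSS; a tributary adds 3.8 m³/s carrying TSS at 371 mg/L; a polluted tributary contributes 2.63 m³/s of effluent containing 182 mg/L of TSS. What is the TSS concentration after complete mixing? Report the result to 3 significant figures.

127 mg/L

Flow-weighted average: C = (58.40·11.00 + 12.50·581.0 + 3.800·371.0 + 2.630·182.0) / 77.33 = 9793/77.33 = 126.6 mg/L.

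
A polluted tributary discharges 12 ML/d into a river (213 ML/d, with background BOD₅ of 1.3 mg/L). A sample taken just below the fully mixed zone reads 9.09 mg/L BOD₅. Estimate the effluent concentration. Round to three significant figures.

147 mg/L

Mass balance: 213.0·1.300 + 12.00·Cₑ = 225.0·9.090
→ Cₑ = (225.0·9.090 − 213.0·1.300) / 12.00 = 147.4 mg/L.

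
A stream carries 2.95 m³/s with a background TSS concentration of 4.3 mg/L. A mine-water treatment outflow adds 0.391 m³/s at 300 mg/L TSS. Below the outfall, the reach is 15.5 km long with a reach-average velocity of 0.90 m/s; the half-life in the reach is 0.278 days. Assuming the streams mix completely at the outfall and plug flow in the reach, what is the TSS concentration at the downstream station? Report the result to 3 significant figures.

23.7 mg/L

Flow-weighted average: C = (2.950·4.300 + 0.3910·300.0) / 3.341 = 130.0/3.341 = 38.91 mg/L.
Travel time t = 15.5·1000 / 0.90 = 17220 s = 4.784 h.
Half-life 0.278 d → k = ln 2 / 0.278 = 2.493 d⁻¹.
Applying C = C₀e^(−kt): 38.91 × 0.6084 = 23.67 mg/L.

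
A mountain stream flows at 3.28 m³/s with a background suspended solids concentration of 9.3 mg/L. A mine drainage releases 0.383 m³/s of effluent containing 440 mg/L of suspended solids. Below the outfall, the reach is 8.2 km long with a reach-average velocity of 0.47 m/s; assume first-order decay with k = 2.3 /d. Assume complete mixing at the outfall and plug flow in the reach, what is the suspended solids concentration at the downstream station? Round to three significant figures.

34.1 mg/L

Mass balance: C = (3.280·9.300 + 0.3830·440.0) / 3.663 = 199.0/3.663 = 54.33 mg/L.
Travel time t = 8.2·1000 / 0.47 = 17450 s = 4.846 h.
Decay over the reach: 54.33·exp(−kt) = 54.33·0.6285 = 34.15 mg/L.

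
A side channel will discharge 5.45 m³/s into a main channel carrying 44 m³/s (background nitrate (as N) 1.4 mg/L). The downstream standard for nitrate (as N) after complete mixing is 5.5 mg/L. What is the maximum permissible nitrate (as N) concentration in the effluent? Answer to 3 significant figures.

38.6 mg/L

At the limit, (Qr·Cr + Qe·Cₑ)/(Qr + Qe) = 5.5:
Cₑ = (49.45·5.5 − 44.00·1.400) / 5.450 = 38.60 mg/L.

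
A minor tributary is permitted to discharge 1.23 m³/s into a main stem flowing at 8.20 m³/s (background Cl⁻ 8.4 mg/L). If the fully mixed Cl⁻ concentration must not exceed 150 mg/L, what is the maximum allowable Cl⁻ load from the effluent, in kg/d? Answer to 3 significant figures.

116000 kg/d

Mass balance at the limit: 8.200·8.400 + 1.230·Cₑ = 9.430·150 → Cₑ = 1094 mg/L.
Load = 1.230 m³/s × 1094 g/m³ × 86 400 s/d = 116300 kg/d.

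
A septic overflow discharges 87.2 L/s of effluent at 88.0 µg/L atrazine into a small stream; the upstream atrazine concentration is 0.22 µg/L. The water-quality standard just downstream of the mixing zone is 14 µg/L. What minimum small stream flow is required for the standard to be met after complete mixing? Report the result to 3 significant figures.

468 L/s

Set C_mix = 14: (Q·0.2200 + 87.20·88.00) / (Q + 87.20) = 14
→ Q = 87.20·(88.00 − 14)/(14 − 0.2200) = 468.3 L/s.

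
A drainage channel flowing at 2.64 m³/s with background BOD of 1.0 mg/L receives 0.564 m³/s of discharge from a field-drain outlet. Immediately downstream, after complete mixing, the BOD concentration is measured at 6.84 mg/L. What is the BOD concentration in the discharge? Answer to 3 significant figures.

Mass balance: 2.640·1.000 + 0.5640·Cₑ = 3.204·6.840
→ Cₑ = (3.204·6.840 − 2.640·1.000) / 0.5640 = 34.18 mg/L.

34.2 mg/L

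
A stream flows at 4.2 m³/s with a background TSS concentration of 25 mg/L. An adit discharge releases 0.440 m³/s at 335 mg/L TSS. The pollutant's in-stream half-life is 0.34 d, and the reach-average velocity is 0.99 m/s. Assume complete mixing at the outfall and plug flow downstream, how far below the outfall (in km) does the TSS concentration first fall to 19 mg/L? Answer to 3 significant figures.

Mass balance: C = (4.200·25.00 + 0.4400·335.0) / 4.640 = 252.4/4.640 = 54.40 mg/L.
Half-life 0.34 d → k = ln 2 / 0.34 = 2.039 d⁻¹.
Set 54.40·exp(−k·t) = 19 → t = ln(54.40/19)/k = 44580 s = 12.38 h.
Distance = v·t = 0.99·44580 = 44130 m = 44.13 km.

44.1 km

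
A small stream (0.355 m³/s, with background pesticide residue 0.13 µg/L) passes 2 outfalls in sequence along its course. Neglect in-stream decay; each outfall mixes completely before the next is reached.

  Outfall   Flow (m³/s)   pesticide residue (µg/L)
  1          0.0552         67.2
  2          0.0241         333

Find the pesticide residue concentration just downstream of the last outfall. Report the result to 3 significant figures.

Outfall 1: combined Q = 0.4102 m³/s; C = (0.3550·0.1300 + 0.05520·67.20)/0.4102 = 9.156 µg/L.
Outfall 2: combined Q = 0.4343 m³/s; C = (0.4102·9.156 + 0.02410·333.0)/0.4343 = 27.13 µg/L.

27.1 µg/L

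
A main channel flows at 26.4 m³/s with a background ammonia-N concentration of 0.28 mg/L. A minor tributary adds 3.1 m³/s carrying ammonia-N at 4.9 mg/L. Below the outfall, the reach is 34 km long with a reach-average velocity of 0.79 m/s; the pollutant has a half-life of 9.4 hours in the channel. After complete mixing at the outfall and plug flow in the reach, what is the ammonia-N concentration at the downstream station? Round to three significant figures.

After mixing, C = (26.40·0.2800 + 3.100·4.900) / 29.50 = 22.58/29.50 = 0.7655 mg/L.
Travel time t = 34·1000 / 0.79 = 43040 s = 11.95 h.
Half-life 9.4 h → k = ln 2 / 9.4 = 0.07374 h⁻¹ = 1.770 d⁻¹.
Applying C = C₀e^(−kt): 0.7655 × 0.4141 = 0.3170 mg/L.

0.317 mg/L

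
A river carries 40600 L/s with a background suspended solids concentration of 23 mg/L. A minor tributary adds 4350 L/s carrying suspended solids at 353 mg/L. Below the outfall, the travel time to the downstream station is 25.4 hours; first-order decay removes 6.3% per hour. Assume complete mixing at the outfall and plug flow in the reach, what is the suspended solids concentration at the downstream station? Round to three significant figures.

Mass balance: C = (40600·23.00 + 4350·353.0) / 44950 = 2469000/44950 = 54.94 mg/L.
6.3%/h lost → k = −ln(1 − 0.063) = 0.06507 h⁻¹.
Decay over the reach: 54.94·exp(−kt) = 54.94·0.1915 = 10.52 mg/L.

10.5 mg/L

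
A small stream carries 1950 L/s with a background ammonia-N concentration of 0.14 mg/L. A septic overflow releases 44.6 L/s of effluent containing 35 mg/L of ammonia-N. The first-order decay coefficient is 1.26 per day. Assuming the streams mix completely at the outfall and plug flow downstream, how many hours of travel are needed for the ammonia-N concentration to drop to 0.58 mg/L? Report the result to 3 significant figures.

Mass balance: C = (1950·0.1400 + 44.60·35.00) / 1995 = 1834/1995 = 0.9195 mg/L.
0.9195·exp(−k·t) = 0.58 → t = ln(0.9195/0.58)/k = 31600 s = 8.777 h.

8.78 h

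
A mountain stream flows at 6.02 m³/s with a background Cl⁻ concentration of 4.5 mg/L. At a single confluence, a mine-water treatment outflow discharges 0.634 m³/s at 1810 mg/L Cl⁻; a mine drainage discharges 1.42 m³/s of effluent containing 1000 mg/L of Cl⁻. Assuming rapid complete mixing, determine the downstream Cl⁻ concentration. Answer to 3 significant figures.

321 mg/L

Mixed concentration C = ΣQC/ΣQ = (6.020·4.500 + 0.6340·1810 + 1.420·1000) / 8.074 = 2595/8.074 = 321.4 mg/L.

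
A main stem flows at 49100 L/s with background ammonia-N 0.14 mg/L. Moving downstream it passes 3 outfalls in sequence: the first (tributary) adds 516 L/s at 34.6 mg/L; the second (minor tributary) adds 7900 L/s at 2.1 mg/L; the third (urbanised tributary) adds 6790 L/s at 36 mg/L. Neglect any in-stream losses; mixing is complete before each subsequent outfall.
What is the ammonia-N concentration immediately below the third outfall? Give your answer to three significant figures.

Outfall 1: combined Q = 49620 L/s; C = (49100·0.1400 + 516.0·34.60)/49620 = 0.4984 mg/L.
Outfall 2: combined Q = 57520 L/s; C = (49620·0.4984 + 7900·2.100)/57520 = 0.7184 mg/L.
Outfall 3: combined Q = 64310 L/s; C = (57520·0.7184 + 6790·36.00)/64310 = 4.444 mg/L.

4.44 mg/L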